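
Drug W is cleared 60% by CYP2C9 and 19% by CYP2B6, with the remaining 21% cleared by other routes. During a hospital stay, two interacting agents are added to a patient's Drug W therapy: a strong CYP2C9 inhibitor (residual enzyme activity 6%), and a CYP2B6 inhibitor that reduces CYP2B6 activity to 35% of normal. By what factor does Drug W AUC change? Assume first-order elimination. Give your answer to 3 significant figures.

CYP2C9: 0.6 × 0.06 = 0.036
CYP2B6: 0.19 × 0.35 = 0.0665
Other: 0.21 (unchanged)
Relative clearance = 0.036 + 0.0665 + 0.21 = 0.3125.
Net AUC ratio = 1 / 0.3125 = 3.20.

3.20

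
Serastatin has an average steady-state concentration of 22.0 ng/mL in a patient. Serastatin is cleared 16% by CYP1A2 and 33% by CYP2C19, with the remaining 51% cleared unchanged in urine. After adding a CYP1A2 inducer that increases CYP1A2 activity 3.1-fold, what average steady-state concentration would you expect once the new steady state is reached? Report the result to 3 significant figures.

16.5 ng/mL

The CYP1A2 pathway (16% of clearance) is boosted to 3.1× activity: 0.16 × 3.1 = 0.496.
CYP2C19 (33%) and the residual 51% are unaffected.
CL_new/CL_old = 0.496 + 0.33 + 0.51 = 1.336.
New average steady-state concentration = baseline ÷ relative clearance = 22.0 / 1.336 = 16.5 ng/mL.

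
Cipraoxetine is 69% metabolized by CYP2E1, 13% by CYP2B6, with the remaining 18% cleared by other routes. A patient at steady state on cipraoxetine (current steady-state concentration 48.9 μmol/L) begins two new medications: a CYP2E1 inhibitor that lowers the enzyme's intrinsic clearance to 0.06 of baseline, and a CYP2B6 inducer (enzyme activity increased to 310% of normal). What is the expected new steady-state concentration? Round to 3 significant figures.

78.3 μmol/L

CYP2E1: 0.69 × 0.06 = 0.0414
CYP2B6: 0.13 × 3.1 = 0.403
Other: 0.18 (unchanged)
Relative clearance = 0.0414 + 0.403 + 0.18 = 0.6244.
Steady-state concentration ∝ 1/CL: new value = 48.9 / 0.6244 = 78.3 μmol/L.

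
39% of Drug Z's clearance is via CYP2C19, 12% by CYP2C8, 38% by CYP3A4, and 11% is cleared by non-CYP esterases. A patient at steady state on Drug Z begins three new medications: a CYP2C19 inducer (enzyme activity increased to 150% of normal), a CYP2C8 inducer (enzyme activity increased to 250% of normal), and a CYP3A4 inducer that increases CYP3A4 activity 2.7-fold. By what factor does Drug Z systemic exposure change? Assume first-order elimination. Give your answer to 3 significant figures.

0.495

The CYP2C19 pathway (39% of clearance) rises to 1.5× activity: 0.39 × 1.5 = 0.585.
The CYP2C8 pathway (12% of clearance) is boosted to 2.5× activity: 0.12 × 2.5 = 0.3.
The CYP3A4 pathway (38% of clearance) increases to 2.7× activity: 0.38 × 2.7 = 1.026.
The remaining 11% of clearance is unaffected.
CL_new/CL_old = 0.585 + 0.3 + 1.026 + 0.11 = 2.021.
Because systemic exposure varies inversely with clearance, the combined effect is 1 / 2.021 = 0.495.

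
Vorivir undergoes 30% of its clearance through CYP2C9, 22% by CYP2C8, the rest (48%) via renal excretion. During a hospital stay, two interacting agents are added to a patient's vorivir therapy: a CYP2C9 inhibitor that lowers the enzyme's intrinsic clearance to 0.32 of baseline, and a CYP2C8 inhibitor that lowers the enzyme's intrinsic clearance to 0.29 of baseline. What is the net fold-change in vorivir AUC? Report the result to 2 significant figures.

CYP2C9: 0.3 × 0.32 = 0.096
CYP2C8: 0.22 × 0.29 = 0.0638
Other: 0.48 (unchanged)
CL_new/CL_old = 0.096 + 0.0638 + 0.48 = 0.6398.
Net AUC ratio = 1 / 0.6398 = 1.6.

1.6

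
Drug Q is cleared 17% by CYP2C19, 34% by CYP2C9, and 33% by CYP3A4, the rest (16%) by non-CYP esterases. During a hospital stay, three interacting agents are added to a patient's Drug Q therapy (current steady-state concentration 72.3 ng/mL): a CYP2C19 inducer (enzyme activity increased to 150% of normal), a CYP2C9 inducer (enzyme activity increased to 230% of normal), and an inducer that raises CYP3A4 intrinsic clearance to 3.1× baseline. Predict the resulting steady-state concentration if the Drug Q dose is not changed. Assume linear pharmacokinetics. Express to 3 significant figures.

The CYP2C19 pathway (17% of clearance) is boosted to 1.5× activity: 0.17 × 1.5 = 0.255.
The CYP2C9 pathway (34% of clearance) is boosted to 2.3× activity: 0.34 × 2.3 = 0.782.
The CYP3A4 pathway (33% of clearance) increases to 3.1× activity: 0.33 × 3.1 = 1.023.
Non-CYP routes (16%) are unchanged.
New clearance relative to baseline: 0.255 + 0.782 + 1.023 + 0.16 = 2.22.
Steady-state concentration ∝ 1/CL: new value = 72.3 / 2.22 = 32.6 ng/mL.

32.6 ng/mL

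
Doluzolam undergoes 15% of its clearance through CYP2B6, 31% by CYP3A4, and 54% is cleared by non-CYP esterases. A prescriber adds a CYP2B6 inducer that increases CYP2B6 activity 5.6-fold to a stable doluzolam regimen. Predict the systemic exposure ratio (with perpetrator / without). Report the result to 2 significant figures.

CYP2B6: 0.15 × 5.6 = 0.84
CYP3A4: 0.31 (unchanged)
Other: 0.54 (unchanged)
Relative clearance = 0.84 + 0.31 + 0.54 = 1.69.
Systemic exposure ratio = CL_old/CL_new = 1 / 1.69 = 0.59.

0.59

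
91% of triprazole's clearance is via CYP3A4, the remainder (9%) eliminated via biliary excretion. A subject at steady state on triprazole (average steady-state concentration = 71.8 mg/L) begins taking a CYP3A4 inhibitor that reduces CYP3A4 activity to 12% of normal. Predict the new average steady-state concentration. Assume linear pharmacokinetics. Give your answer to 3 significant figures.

CYP3A4: 0.91 × 0.12 = 0.1092
Other: 0.09 (unchanged)
New clearance relative to baseline: 0.1092 + 0.09 = 0.1992.
Average steady-state concentration ∝ 1/CL, so new value = 71.8 / 0.1992 = 360 mg/L.

360 mg/L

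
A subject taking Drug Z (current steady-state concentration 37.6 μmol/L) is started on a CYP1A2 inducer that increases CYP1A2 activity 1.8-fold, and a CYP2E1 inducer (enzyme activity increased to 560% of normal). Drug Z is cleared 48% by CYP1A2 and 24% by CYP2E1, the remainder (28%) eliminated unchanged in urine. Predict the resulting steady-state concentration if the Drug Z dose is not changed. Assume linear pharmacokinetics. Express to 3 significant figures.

15.1 μmol/L

The CYP1A2 pathway (48% of clearance) is boosted to 1.8× activity: 0.48 × 1.8 = 0.864.
The CYP2E1 pathway (24% of clearance) is boosted to 5.6× activity: 0.24 × 5.6 = 1.344.
Non-CYP routes (28%) are unchanged.
CL_new/CL_old = 0.864 + 1.344 + 0.28 = 2.488.
Dividing the baseline by the relative clearance: 37.6 / 2.488 = 15.1 μmol/L.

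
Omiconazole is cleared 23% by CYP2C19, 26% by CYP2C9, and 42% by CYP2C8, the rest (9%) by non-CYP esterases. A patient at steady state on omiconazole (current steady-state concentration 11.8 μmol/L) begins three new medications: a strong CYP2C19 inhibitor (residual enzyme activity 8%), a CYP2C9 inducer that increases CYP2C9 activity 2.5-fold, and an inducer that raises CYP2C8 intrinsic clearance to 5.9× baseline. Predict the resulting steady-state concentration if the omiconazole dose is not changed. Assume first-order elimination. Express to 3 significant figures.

3.65 μmol/L

CYP2C19: 0.23 × 0.08 = 0.0184
CYP2C9: 0.26 × 2.5 = 0.65
CYP2C8: 0.42 × 5.9 = 2.478
Other: 0.09 (unchanged)
Relative clearance = 0.0184 + 0.65 + 2.478 + 0.09 = 3.2364.
Dividing the baseline by the relative clearance: 11.8 / 3.2364 = 3.65 μmol/L.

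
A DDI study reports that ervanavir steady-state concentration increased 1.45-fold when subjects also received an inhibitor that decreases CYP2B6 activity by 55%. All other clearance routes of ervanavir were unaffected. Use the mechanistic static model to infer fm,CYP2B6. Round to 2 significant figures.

0.56

CL'/CL = 1 / 1.45 = 0.6897
0.45·fm + (1 − fm) = 0.6897
fm = (0.6897 − 1) / (0.45 − 1) = 0.56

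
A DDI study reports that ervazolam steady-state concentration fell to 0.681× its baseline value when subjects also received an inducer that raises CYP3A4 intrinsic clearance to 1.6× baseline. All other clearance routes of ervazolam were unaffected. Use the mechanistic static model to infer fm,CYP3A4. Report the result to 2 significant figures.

0.78

Let fm be the CYP3A4 fraction. New clearance relative to baseline = fm × 1.6 + (1 − fm).
Steady-state concentration ratio = 1 / (new CL fraction), so new CL fraction = 1 / 0.681 = 1.468.
fm × 1.6 + 1 − fm = 1.468  ⇒  fm × (1.6 − 1) = 0.4684  ⇒  fm = 0.78.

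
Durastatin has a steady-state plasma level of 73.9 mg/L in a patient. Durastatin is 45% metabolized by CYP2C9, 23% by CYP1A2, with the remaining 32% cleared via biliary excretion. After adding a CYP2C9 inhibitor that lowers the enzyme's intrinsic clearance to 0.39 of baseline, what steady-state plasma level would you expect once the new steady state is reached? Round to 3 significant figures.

CYP2C9: 0.45 × 0.39 = 0.1755
CYP1A2: 0.23 (unchanged)
Other: 0.32 (unchanged)
CL_new/CL_old = 0.1755 + 0.23 + 0.32 = 0.7255.
New steady-state plasma level = baseline ÷ relative clearance = 73.9 / 0.7255 = 102 mg/L.

102 mg/L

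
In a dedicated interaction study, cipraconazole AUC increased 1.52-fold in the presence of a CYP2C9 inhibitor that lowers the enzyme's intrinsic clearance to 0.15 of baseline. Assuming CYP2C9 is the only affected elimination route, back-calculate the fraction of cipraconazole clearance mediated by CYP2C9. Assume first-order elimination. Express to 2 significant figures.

0.40

Let x = fm,CYP2C9. Because AUC ∝ 1/CL, relative clearance fell to 1/1.52 = 0.6579.
Setting x·0.15 + (1 − x) = 0.6579 and solving: x = (0.6579 − 1)/(0.15 − 1) = 0.40.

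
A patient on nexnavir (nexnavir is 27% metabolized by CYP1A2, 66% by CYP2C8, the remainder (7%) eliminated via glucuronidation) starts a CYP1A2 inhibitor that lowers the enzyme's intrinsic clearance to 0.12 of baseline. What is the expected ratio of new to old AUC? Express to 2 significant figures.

CYP1A2: 0.27 × 0.12 = 0.0324
CYP2C8: 0.66 (unchanged)
Other: 0.07 (unchanged)
CL_new/CL_old = 0.0324 + 0.66 + 0.07 = 0.7624.
Since AUC ∝ 1/CL, the ratio is 1 / 0.7624 = 1.3.

1.3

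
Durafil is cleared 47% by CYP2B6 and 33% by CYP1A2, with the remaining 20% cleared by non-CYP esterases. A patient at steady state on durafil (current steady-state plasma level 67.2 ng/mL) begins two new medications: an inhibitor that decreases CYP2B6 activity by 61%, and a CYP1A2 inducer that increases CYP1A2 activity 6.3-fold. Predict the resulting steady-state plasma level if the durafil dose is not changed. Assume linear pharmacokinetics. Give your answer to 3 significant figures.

CYP2B6: 0.47 × 0.39 = 0.1833
CYP1A2: 0.33 × 6.3 = 2.079
Other: 0.2 (unchanged)
CL_new/CL_old = 0.1833 + 2.079 + 0.2 = 2.4623.
New steady-state plasma level = 67.2 / 2.4623 = 27.3 ng/mL (concentration scales inversely with clearance).

27.3 ng/mL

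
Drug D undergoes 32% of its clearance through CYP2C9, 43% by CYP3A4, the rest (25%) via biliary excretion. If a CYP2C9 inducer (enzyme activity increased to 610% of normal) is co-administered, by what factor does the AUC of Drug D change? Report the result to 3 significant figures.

The CYP2C9 pathway (32% of clearance) is boosted to 6.1× activity: 0.32 × 6.1 = 1.952.
CYP3A4 (43%) and the residual 25% are unaffected.
CL_new/CL_old = 1.952 + 0.43 + 0.25 = 2.632.
Since AUC ∝ 1/CL, the ratio is 1 / 2.632 = 0.380.

0.380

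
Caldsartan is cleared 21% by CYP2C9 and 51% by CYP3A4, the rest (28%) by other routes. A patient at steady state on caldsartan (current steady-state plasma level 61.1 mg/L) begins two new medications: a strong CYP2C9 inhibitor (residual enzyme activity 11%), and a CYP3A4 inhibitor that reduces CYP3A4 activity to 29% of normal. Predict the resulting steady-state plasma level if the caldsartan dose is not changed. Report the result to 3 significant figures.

CYP2C9: 0.21 × 0.11 = 0.0231
CYP3A4: 0.51 × 0.29 = 0.1479
Other: 0.28 (unchanged)
New clearance relative to baseline: 0.0231 + 0.1479 + 0.28 = 0.451.
New steady-state plasma level = 61.1 / 0.451 = 135 mg/L (concentration scales inversely with clearance).

135 mg/L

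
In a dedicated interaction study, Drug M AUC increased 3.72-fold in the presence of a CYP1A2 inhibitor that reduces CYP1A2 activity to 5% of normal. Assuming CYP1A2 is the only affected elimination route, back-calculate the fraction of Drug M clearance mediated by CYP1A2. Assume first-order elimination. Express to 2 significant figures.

0.77

Call the CYP1A2 fraction fm. After the interaction, CL_new/CL_old = fm × 0.05 + (1 − fm).
AUC ratio = 1 / (new CL fraction), so new CL fraction = 1 / 3.72 = 0.2688.
fm × 0.05 + 1 − fm = 0.2688  ⇒  fm × (0.05 − 1) = −0.7312  ⇒  fm = 0.77.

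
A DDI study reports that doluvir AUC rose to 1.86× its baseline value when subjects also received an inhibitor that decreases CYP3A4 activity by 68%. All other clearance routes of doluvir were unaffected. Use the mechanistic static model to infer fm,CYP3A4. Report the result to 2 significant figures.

0.68

Call the CYP3A4 fraction fm. After the interaction, CL_new/CL_old = fm × 0.32 + (1 − fm).
AUC ratio = 1 / (new CL fraction), so new CL fraction = 1 / 1.86 = 0.5376.
fm × 0.32 + 1 − fm = 0.5376  ⇒  fm × (0.32 − 1) = −0.4624  ⇒  fm = 0.68.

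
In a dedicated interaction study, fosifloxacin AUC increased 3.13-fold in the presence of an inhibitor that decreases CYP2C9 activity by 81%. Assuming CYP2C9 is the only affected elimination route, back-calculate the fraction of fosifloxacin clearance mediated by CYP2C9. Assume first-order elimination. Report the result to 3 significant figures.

0.840

Call the CYP2C9 fraction fm. After the interaction, CL_new/CL_old = fm × 0.19 + (1 − fm).
AUC ratio = 1 / (new CL fraction), so new CL fraction = 1 / 3.13 = 0.3195.
fm × 0.19 + 1 − fm = 0.3195  ⇒  fm × (0.19 − 1) = −0.6805  ⇒  fm = 0.840.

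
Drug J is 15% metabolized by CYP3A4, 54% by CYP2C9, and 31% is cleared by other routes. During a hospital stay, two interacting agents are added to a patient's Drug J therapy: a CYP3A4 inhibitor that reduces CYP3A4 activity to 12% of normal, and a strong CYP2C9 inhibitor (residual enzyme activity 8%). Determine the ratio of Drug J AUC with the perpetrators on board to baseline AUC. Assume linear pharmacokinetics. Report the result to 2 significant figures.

The CYP3A4 pathway (15% of clearance) is reduced to 0.12× activity: 0.15 × 0.12 = 0.018.
The CYP2C9 pathway (54% of clearance) is reduced to 0.08× activity: 0.54 × 0.08 = 0.0432.
The remaining 31% of clearance is unaffected.
CL_new/CL_old = 0.018 + 0.0432 + 0.31 = 0.3712.
Net AUC ratio = 1 / 0.3712 = 2.7.

2.7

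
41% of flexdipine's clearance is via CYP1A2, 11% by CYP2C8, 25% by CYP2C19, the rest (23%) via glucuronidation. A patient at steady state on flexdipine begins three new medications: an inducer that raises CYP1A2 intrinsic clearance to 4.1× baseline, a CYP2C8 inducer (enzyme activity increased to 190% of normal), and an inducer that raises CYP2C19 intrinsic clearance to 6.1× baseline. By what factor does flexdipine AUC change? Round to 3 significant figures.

The CYP1A2 pathway (41% of clearance) increases to 4.1× activity: 0.41 × 4.1 = 1.681.
The CYP2C8 pathway (11% of clearance) increases to 1.9× activity: 0.11 × 1.9 = 0.209.
The CYP2C19 pathway (25% of clearance) is boosted to 6.1× activity: 0.25 × 6.1 = 1.525.
Non-CYP routes (23%) are unchanged.
New clearance relative to baseline: 1.681 + 0.209 + 1.525 + 0.23 = 3.645.
Because AUC varies inversely with clearance, the combined effect is 1 / 3.645 = 0.274.

0.274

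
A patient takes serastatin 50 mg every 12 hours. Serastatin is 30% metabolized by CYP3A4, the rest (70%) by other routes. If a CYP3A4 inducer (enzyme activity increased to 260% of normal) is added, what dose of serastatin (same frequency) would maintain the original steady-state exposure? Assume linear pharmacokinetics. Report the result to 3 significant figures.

74.0 mg

CYP3A4: 0.3 × 2.6 = 0.78
Other: 0.7 (unchanged)
Relative clearance = 0.78 + 0.7 = 1.48.
To maintain the same steady-state level, dose must scale with clearance: new dose = 50 × 1.48 = 74.0 mg.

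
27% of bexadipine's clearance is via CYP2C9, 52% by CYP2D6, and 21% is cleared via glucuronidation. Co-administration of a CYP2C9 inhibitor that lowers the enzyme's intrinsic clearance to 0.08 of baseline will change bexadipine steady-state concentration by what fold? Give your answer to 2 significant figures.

1.3

The CYP2C9 pathway (27% of clearance) falls to 0.08× activity: 0.27 × 0.08 = 0.0216.
CYP2D6 (52%) and the residual 21% are unaffected.
CL_new/CL_old = 0.0216 + 0.52 + 0.21 = 0.7516.
Steady-state concentration ratio = CL_old/CL_new = 1 / 0.7516 = 1.3.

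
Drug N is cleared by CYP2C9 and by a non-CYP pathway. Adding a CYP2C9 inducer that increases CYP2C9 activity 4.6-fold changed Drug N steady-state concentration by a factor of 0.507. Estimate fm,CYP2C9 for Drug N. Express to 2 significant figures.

0.27

CL'/CL = 1 / 0.507 = 1.972
4.6·fm + (1 − fm) = 1.972
fm = (1.972 − 1) / (4.6 − 1) = 0.27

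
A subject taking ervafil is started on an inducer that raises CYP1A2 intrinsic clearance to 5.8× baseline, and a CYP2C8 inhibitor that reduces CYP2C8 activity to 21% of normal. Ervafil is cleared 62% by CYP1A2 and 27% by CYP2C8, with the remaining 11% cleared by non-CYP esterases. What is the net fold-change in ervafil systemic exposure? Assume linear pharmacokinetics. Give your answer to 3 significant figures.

0.266

CYP1A2: 0.62 × 5.8 = 3.596
CYP2C8: 0.27 × 0.21 = 0.0567
Other: 0.11 (unchanged)
New clearance relative to baseline: 3.596 + 0.0567 + 0.11 = 3.7627.
Systemic exposure ∝ 1/CL: fold-change = 1 / 3.7627 = 0.266.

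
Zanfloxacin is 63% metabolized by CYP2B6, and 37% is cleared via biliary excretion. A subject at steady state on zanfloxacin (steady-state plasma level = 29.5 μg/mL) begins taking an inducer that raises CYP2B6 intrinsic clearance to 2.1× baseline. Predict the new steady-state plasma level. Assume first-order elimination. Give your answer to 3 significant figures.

17.4 μg/mL

The CYP2B6 pathway (63% of clearance) is boosted to 2.1× activity: 0.63 × 2.1 = 1.323.
Non-CYP routes (37%) are unchanged.
New clearance relative to baseline: 1.323 + 0.37 = 1.693.
New steady-state plasma level = baseline ÷ relative clearance = 29.5 / 1.693 = 17.4 μg/mL.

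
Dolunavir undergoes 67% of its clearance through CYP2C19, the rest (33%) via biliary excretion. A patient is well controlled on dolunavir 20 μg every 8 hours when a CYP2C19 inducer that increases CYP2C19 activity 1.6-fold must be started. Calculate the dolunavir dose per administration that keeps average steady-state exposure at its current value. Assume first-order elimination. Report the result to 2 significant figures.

The CYP2C19 pathway (67% of clearance) is boosted to 1.6× activity: 0.67 × 1.6 = 1.072.
Non-CYP routes (33%) are unchanged.
Relative clearance = 1.072 + 0.33 = 1.402.
To maintain the same steady-state level, dose must scale with clearance: new dose = 20 × 1.402 = 28 μg.

28 μg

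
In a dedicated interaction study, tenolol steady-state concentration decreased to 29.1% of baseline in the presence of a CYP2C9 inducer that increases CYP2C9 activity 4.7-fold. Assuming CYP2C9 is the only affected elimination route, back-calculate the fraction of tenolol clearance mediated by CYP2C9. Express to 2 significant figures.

0.66

Let x = fm,CYP2C9. Because steady-state concentration ∝ 1/CL, relative clearance rose to 1/0.291 = 3.436.
Setting x·4.7 + (1 − x) = 3.436 and solving: x = (3.436 − 1)/(4.7 − 1) = 0.66.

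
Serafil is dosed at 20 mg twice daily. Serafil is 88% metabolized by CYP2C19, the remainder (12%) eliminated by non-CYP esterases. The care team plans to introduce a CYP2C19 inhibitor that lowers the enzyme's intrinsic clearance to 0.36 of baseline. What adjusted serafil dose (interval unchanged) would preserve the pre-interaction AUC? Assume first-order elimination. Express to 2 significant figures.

8.7 mg

The CYP2C19 pathway (88% of clearance) drops to 0.36× activity: 0.88 × 0.36 = 0.3168.
The remaining 12% of clearance is unaffected.
CL_new/CL_old = 0.3168 + 0.12 = 0.4368.
Exposure is unchanged when dose changes in proportion to clearance. New dose = 20 mg × 0.4368 = 8.7 mg.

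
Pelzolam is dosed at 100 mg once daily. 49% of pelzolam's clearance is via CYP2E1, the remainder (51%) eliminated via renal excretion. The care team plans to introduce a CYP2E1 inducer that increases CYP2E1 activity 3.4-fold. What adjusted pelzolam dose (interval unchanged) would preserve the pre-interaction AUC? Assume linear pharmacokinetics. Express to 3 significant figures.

218 mg

CYP2E1: 0.49 × 3.4 = 1.666
Other: 0.51 (unchanged)
Relative clearance = 1.666 + 0.51 = 2.176.
Exposure is unchanged when dose changes in proportion to clearance. New dose = 100 mg × 2.176 = 218 mg.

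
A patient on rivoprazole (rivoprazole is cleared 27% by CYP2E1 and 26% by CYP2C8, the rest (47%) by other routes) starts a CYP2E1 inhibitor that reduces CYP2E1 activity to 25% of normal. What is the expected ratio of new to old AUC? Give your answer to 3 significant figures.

1.25

The CYP2E1 pathway (27% of clearance) is reduced to 0.25× activity: 0.27 × 0.25 = 0.0675.
CYP2C8 (26%) and the residual 47% are unaffected.
CL_new/CL_old = 0.0675 + 0.26 + 0.47 = 0.7975.
AUC ratio = CL_old/CL_new = 1 / 0.7975 = 1.25.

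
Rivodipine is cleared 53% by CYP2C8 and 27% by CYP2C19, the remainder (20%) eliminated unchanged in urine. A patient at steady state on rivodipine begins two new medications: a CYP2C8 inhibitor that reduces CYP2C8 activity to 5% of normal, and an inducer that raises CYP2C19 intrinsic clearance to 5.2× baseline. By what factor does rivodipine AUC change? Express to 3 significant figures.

The CYP2C8 pathway (53% of clearance) falls to 0.05× activity: 0.53 × 0.05 = 0.0265.
The CYP2C19 pathway (27% of clearance) rises to 5.2× activity: 0.27 × 5.2 = 1.404.
The remaining 20% of clearance is unaffected.
CL_new/CL_old = 0.0265 + 1.404 + 0.2 = 1.6305.
Because AUC varies inversely with clearance, the combined effect is 1 / 1.6305 = 0.613.

0.613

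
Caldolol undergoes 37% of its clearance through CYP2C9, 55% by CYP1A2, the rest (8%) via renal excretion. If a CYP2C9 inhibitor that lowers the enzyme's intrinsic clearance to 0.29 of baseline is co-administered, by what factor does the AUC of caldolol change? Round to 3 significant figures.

CYP2C9: 0.37 × 0.29 = 0.1073
CYP1A2: 0.55 (unchanged)
Other: 0.08 (unchanged)
CL_new/CL_old = 0.1073 + 0.55 + 0.08 = 0.7373.
Since AUC ∝ 1/CL, the ratio is 1 / 0.7373 = 1.36.

1.36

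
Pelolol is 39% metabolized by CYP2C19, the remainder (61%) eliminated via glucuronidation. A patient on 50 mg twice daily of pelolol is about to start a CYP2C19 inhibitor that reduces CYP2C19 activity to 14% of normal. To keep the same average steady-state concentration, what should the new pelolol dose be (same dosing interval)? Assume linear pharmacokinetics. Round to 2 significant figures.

33 mg

The CYP2C19 pathway (39% of clearance) is reduced to 0.14× activity: 0.39 × 0.14 = 0.0546.
Non-CYP routes (61%) are unchanged.
Relative clearance = 0.0546 + 0.61 = 0.6646.
To maintain the same steady-state level, dose must scale with clearance: new dose = 50 × 0.6646 = 33 mg.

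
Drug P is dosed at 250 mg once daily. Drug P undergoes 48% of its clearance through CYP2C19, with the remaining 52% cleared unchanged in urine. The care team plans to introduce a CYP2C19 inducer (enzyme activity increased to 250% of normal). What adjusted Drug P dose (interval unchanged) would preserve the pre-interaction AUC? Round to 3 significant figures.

430 mg

The CYP2C19 pathway (48% of clearance) is boosted to 2.5× activity: 0.48 × 2.5 = 1.2.
Non-CYP routes (52%) are unchanged.
CL_new/CL_old = 1.2 + 0.52 = 1.72.
To maintain the same steady-state level, dose must scale with clearance: new dose = 250 × 1.72 = 430 mg.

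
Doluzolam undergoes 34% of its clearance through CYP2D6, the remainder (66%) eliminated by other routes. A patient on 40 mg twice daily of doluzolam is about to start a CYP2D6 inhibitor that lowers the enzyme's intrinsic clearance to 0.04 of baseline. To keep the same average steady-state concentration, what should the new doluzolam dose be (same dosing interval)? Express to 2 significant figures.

27 mg

The CYP2D6 pathway (34% of clearance) is reduced to 0.04× activity: 0.34 × 0.04 = 0.0136.
The remaining 66% of clearance is unaffected.
CL_new/CL_old = 0.0136 + 0.66 = 0.6736.
To maintain the same steady-state level, dose must scale with clearance: new dose = 40 × 0.6736 = 27 mg.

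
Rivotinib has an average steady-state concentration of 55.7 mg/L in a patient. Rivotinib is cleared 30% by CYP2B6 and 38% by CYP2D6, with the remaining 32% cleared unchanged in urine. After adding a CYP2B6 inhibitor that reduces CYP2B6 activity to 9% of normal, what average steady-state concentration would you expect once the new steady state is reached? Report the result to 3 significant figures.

76.6 mg/L

CYP2B6: 0.3 × 0.09 = 0.027
CYP2D6: 0.38 (unchanged)
Other: 0.32 (unchanged)
CL_new/CL_old = 0.027 + 0.38 + 0.32 = 0.727.
New average steady-state concentration = baseline ÷ relative clearance = 55.7 / 0.727 = 76.6 mg/L.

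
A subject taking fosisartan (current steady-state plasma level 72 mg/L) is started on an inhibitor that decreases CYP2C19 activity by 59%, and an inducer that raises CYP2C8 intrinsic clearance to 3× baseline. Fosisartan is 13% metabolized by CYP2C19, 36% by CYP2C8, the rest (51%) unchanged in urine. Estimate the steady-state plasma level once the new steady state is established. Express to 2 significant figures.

The CYP2C19 pathway (13% of clearance) drops to 0.41× activity: 0.13 × 0.41 = 0.0533.
The CYP2C8 pathway (36% of clearance) rises to 3× activity: 0.36 × 3 = 1.08.
Non-CYP routes (51%) are unchanged.
Relative clearance = 0.0533 + 1.08 + 0.51 = 1.6433.
New steady-state plasma level = 72 / 1.6433 = 44 mg/L (concentration scales inversely with clearance).

44 mg/L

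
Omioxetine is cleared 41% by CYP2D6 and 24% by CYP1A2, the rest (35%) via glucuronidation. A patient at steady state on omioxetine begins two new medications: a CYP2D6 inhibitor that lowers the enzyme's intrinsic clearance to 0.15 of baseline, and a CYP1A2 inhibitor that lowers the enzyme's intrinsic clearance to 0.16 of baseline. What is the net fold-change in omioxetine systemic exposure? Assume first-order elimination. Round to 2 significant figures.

2.2

The CYP2D6 pathway (41% of clearance) falls to 0.15× activity: 0.41 × 0.15 = 0.0615.
The CYP1A2 pathway (24% of clearance) drops to 0.16× activity: 0.24 × 0.16 = 0.0384.
Non-CYP routes (35%) are unchanged.
Relative clearance = 0.0615 + 0.0384 + 0.35 = 0.4499.
Systemic exposure ∝ 1/CL: fold-change = 1 / 0.4499 = 2.2.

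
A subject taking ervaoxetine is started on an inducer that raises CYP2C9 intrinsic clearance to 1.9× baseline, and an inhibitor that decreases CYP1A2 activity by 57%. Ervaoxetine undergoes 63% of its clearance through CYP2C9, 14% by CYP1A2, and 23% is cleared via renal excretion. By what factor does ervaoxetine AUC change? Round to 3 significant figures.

0.672

The CYP2C9 pathway (63% of clearance) rises to 1.9× activity: 0.63 × 1.9 = 1.197.
The CYP1A2 pathway (14% of clearance) drops to 0.43× activity: 0.14 × 0.43 = 0.0602.
Non-CYP routes (23%) are unchanged.
Relative clearance = 1.197 + 0.0602 + 0.23 = 1.4872.
Net AUC ratio = 1 / 1.4872 = 0.672.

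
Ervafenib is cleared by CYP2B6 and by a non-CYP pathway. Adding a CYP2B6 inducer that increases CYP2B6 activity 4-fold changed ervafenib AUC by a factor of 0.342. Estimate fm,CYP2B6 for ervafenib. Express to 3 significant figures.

CL'/CL = 1 / 0.342 = 2.924
4·fm + (1 − fm) = 2.924
fm = (2.924 − 1) / (4 − 1) = 0.641

0.641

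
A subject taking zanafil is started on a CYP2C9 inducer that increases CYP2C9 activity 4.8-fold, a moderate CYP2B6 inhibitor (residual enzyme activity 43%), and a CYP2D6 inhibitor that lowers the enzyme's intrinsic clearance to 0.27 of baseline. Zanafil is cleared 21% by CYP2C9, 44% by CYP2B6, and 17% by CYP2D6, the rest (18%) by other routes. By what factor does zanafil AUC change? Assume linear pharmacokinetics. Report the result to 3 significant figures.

0.703

CYP2C9: 0.21 × 4.8 = 1.008
CYP2B6: 0.44 × 0.43 = 0.1892
CYP2D6: 0.17 × 0.27 = 0.0459
Other: 0.18 (unchanged)
CL_new/CL_old = 1.008 + 0.1892 + 0.0459 + 0.18 = 1.4231.
Net AUC ratio = 1 / 1.4231 = 0.703.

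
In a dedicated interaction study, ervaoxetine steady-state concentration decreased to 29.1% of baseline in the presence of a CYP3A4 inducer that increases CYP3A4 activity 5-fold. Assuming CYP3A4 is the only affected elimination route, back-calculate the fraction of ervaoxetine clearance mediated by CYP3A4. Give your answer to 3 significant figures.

Call the CYP3A4 fraction fm. After the interaction, CL_new/CL_old = fm × 5 + (1 − fm).
Steady-state concentration ratio = 1 / (new CL fraction), so new CL fraction = 1 / 0.291 = 3.436.
fm × 5 + 1 − fm = 3.436  ⇒  fm × (5 − 1) = 2.436  ⇒  fm = 0.609.

0.609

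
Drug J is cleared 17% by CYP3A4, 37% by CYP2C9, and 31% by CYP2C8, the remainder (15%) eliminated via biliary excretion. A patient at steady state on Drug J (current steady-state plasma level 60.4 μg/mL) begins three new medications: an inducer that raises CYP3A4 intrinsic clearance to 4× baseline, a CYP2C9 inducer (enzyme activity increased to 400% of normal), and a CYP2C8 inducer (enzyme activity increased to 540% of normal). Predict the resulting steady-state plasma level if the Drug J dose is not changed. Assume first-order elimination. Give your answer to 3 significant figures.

CYP3A4: 0.17 × 4 = 0.68
CYP2C9: 0.37 × 4 = 1.48
CYP2C8: 0.31 × 5.4 = 1.674
Other: 0.15 (unchanged)
CL_new/CL_old = 0.68 + 1.48 + 1.674 + 0.15 = 3.984.
Steady-state plasma level ∝ 1/CL: new value = 60.4 / 3.984 = 15.2 μg/mL.

15.2 μg/mL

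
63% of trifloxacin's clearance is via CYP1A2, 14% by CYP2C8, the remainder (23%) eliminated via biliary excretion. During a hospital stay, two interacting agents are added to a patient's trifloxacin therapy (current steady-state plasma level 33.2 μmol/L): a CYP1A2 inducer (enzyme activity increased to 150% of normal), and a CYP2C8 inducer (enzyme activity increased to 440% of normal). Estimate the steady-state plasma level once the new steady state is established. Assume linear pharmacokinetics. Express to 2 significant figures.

19 μmol/L

The CYP1A2 pathway (63% of clearance) rises to 1.5× activity: 0.63 × 1.5 = 0.945.
The CYP2C8 pathway (14% of clearance) rises to 4.4× activity: 0.14 × 4.4 = 0.616.
The remaining 23% of clearance is unaffected.
Relative clearance = 0.945 + 0.616 + 0.23 = 1.791.
Steady-state plasma level ∝ 1/CL: new value = 33.2 / 1.791 = 19 μmol/L.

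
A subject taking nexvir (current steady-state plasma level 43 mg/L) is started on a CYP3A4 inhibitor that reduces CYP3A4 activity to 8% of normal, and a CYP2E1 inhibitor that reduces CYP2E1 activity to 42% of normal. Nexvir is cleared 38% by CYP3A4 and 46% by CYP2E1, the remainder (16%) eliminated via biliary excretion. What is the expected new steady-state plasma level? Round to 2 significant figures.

CYP3A4: 0.38 × 0.08 = 0.0304
CYP2E1: 0.46 × 0.42 = 0.1932
Other: 0.16 (unchanged)
CL_new/CL_old = 0.0304 + 0.1932 + 0.16 = 0.3836.
Dividing the baseline by the relative clearance: 43 / 0.3836 = 1.1 × 10² mg/L.

1.1 × 10² mg/L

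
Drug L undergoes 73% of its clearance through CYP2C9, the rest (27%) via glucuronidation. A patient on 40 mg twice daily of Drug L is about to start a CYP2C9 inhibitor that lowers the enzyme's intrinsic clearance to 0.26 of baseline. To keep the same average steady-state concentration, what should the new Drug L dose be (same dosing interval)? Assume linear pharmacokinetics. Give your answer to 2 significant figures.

The CYP2C9 pathway (73% of clearance) drops to 0.26× activity: 0.73 × 0.26 = 0.1898.
Non-CYP routes (27%) are unchanged.
Relative clearance = 0.1898 + 0.27 = 0.4598.
Css,avg = (dose rate)/CL, so holding Css fixed requires dose ∝ CL: 40 × 0.4598 = 18 mg.

18 mg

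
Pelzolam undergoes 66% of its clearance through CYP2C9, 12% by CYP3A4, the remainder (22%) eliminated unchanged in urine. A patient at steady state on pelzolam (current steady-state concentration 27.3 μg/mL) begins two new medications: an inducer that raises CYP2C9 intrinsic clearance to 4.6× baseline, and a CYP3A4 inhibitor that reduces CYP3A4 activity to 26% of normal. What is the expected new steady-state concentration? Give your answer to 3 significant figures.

The CYP2C9 pathway (66% of clearance) is boosted to 4.6× activity: 0.66 × 4.6 = 3.036.
The CYP3A4 pathway (12% of clearance) drops to 0.26× activity: 0.12 × 0.26 = 0.0312.
The remaining 22% of clearance is unaffected.
New clearance relative to baseline: 3.036 + 0.0312 + 0.22 = 3.2872.
Dividing the baseline by the relative clearance: 27.3 / 3.2872 = 8.30 μg/mL.

8.30 μg/mL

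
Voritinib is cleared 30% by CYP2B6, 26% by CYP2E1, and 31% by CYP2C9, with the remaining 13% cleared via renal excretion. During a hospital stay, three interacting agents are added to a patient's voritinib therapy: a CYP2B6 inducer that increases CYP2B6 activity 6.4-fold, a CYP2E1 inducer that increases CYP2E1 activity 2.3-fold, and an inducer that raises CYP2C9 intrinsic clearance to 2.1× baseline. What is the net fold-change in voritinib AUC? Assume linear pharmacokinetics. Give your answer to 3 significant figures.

The CYP2B6 pathway (30% of clearance) increases to 6.4× activity: 0.3 × 6.4 = 1.92.
The CYP2E1 pathway (26% of clearance) increases to 2.3× activity: 0.26 × 2.3 = 0.598.
The CYP2C9 pathway (31% of clearance) increases to 2.1× activity: 0.31 × 2.1 = 0.651.
Non-CYP routes (13%) are unchanged.
New clearance relative to baseline: 1.92 + 0.598 + 0.651 + 0.13 = 3.299.
Because AUC varies inversely with clearance, the combined effect is 1 / 3.299 = 0.303.

0.303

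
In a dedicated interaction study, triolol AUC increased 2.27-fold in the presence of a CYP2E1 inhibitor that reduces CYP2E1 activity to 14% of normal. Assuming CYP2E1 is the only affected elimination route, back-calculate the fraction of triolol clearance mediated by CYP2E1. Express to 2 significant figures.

CL'/CL = 1 / 2.27 = 0.4405
0.14·fm + (1 − fm) = 0.4405
fm = (0.4405 − 1) / (0.14 − 1) = 0.65

0.65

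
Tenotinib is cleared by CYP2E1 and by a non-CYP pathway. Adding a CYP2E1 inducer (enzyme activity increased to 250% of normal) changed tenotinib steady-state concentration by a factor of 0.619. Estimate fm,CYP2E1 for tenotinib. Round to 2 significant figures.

CL'/CL = 1 / 0.619 = 1.616
2.5·fm + (1 − fm) = 1.616
fm = (1.616 − 1) / (2.5 − 1) = 0.41

0.41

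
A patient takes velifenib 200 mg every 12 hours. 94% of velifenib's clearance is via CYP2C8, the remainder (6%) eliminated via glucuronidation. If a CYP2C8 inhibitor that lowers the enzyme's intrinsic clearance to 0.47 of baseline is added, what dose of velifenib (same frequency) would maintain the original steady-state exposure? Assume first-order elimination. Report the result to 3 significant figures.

100 mg

CYP2C8: 0.94 × 0.47 = 0.4418
Other: 0.06 (unchanged)
CL_new/CL_old = 0.4418 + 0.06 = 0.5018.
Exposure is unchanged when dose changes in proportion to clearance. New dose = 200 mg × 0.5018 = 100 mg.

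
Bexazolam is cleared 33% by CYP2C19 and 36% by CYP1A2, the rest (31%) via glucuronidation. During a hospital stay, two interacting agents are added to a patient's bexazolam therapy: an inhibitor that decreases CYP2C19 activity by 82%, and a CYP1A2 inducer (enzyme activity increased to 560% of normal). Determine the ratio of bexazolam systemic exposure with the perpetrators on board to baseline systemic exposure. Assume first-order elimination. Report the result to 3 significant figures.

The CYP2C19 pathway (33% of clearance) falls to 0.18× activity: 0.33 × 0.18 = 0.0594.
The CYP1A2 pathway (36% of clearance) rises to 5.6× activity: 0.36 × 5.6 = 2.016.
Non-CYP routes (31%) are unchanged.
CL_new/CL_old = 0.0594 + 2.016 + 0.31 = 2.3854.
Net systemic exposure ratio = 1 / 2.3854 = 0.419.

0.419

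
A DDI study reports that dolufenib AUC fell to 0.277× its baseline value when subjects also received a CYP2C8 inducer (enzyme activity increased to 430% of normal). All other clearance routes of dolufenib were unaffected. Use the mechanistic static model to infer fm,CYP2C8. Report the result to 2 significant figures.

Call the CYP2C8 fraction fm. After the interaction, CL_new/CL_old = fm × 4.3 + (1 − fm).
AUC ratio = 1 / (new CL fraction), so new CL fraction = 1 / 0.277 = 3.61.
fm × 4.3 + 1 − fm = 3.61  ⇒  fm × (4.3 − 1) = 2.61  ⇒  fm = 0.79.

0.79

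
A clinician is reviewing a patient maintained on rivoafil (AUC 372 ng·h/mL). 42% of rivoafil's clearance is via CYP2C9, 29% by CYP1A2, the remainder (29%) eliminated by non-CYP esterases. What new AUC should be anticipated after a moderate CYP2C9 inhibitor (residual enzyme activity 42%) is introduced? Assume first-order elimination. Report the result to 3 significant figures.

The CYP2C9 pathway (42% of clearance) falls to 0.42× activity: 0.42 × 0.42 = 0.1764.
CYP1A2 (29%) and the residual 29% are unaffected.
CL_new/CL_old = 0.1764 + 0.29 + 0.29 = 0.7564.
New AUC = baseline ÷ relative clearance = 372 / 0.7564 = 492 ng·h/mL.

492 ng·h/mL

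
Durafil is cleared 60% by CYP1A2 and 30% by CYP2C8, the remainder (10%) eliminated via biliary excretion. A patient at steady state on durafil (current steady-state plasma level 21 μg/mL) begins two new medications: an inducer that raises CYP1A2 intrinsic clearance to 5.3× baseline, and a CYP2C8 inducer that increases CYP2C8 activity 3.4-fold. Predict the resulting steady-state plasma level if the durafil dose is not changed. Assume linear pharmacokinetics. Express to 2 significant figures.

CYP1A2: 0.6 × 5.3 = 3.18
CYP2C8: 0.3 × 3.4 = 1.02
Other: 0.1 (unchanged)
CL_new/CL_old = 3.18 + 1.02 + 0.1 = 4.3.
New steady-state plasma level = 21 / 4.3 = 4.9 μg/mL (concentration scales inversely with clearance).

4.9 μg/mL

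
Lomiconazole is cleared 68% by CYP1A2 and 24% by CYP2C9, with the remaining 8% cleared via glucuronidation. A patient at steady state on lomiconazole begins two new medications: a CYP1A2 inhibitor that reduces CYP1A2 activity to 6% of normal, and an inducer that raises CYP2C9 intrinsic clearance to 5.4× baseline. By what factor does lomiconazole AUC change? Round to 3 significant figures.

CYP1A2: 0.68 × 0.06 = 0.0408
CYP2C9: 0.24 × 5.4 = 1.296
Other: 0.08 (unchanged)
CL_new/CL_old = 0.0408 + 1.296 + 0.08 = 1.4168.
Because AUC varies inversely with clearance, the combined effect is 1 / 1.4168 = 0.706.

0.706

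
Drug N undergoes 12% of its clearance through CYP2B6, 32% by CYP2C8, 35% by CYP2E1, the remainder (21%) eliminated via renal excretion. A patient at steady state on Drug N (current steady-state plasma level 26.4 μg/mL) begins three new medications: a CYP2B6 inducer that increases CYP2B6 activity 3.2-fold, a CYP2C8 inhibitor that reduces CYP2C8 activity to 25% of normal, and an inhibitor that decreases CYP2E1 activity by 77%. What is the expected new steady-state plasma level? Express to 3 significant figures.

35.0 μg/mL

The CYP2B6 pathway (12% of clearance) increases to 3.2× activity: 0.12 × 3.2 = 0.384.
The CYP2C8 pathway (32% of clearance) falls to 0.25× activity: 0.32 × 0.25 = 0.08.
The CYP2E1 pathway (35% of clearance) is reduced to 0.23× activity: 0.35 × 0.23 = 0.0805.
The remaining 21% of clearance is unaffected.
Relative clearance = 0.384 + 0.08 + 0.0805 + 0.21 = 0.7545.
New steady-state plasma level = 26.4 / 0.7545 = 35.0 μg/mL (concentration scales inversely with clearance).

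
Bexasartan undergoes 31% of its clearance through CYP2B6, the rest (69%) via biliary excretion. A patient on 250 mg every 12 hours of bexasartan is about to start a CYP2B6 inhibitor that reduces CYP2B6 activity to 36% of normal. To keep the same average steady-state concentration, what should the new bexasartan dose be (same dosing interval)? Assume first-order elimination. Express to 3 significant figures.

The CYP2B6 pathway (31% of clearance) falls to 0.36× activity: 0.31 × 0.36 = 0.1116.
The remaining 69% of clearance is unaffected.
Relative clearance = 0.1116 + 0.69 = 0.8016.
To maintain the same steady-state level, dose must scale with clearance: new dose = 250 × 0.8016 = 200 mg.

200 mg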